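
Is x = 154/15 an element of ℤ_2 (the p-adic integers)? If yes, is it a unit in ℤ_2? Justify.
x ∈ ℤ_2 but not a unit; v_2(x) = 1 > 0

ℤ_2 = {x ∈ ℚ_2 : v_2(x) ≥ 0} and ℤ_2^× = {x ∈ ℤ_2 : v_2(x) = 0}. Here v_2(154/15) = v_2(num) − v_2(den) = 1; compare against these criteria.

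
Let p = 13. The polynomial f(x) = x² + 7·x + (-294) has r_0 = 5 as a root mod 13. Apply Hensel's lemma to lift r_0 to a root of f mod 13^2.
r_1 = 148 (mod 169)

Hensel: r_{i+1} = r_i − f(r_i)·(f′(r_i))^{-1} mod 13^{i+2}, f′(x) = 2x + 7. Iterate:
  r_0 = 5 (mod 13)
  r_1 = 148 (mod 169)
Final: r = 148 satisfies f(r) ≡ 0 mod 13^2.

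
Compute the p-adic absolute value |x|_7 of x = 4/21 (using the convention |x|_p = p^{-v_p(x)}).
|4/21|_7 = 7

Step 1 — compute v_7(x) by factoring powers of 7 out of the numerator and denominator: v_7(4/21) = -1. Step 2 — apply |x|_p = p^{-v_p(x)} = 7^{1} = 7.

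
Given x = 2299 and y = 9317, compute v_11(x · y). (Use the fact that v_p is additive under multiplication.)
v_11(21419783) = 5

v_p(x) = 2 (factor: 2299 = 11^2 · 19); v_p(y) = 3 (factor: 9317 = 11^3 · 7). Additivity: v_p(xy) = v_p(x) + v_p(y) = 2 + 3 = 5. (Direct check: xy = 21419783 = 11^5 · (133).)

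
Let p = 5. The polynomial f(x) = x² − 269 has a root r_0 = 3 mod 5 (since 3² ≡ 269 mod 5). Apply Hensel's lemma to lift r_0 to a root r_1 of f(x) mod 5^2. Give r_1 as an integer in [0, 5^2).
r_1 = 13 (mod 25)

Hensel's recurrence: r_{i+1} = r_i − f(r_i)·(f′(r_i))^{-1} mod 5^{i+2}, with f′(x) = 2x. Iterate:
  r_0 = 3 (mod 5)
  r_1 = 13 (mod 25)
Final: r_1 = 13, and one checks f(r_1) ≡ 0 mod 5^2.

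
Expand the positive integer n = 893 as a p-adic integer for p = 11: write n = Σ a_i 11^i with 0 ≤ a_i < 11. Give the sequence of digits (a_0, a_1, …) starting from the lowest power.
(a_0, a_1, …) = (2, 4, 7)

Repeated division by 11 gives the digits low-to-high: 893 = 2 + 4·11^1 + 7·11^2. Digit sequence: (2, 4, 7).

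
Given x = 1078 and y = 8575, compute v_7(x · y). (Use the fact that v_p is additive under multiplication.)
v_7(9243850) = 5

v_p(x) = 2 (factor: 1078 = 7^2 · 22); v_p(y) = 3 (factor: 8575 = 7^3 · 25). Additivity: v_p(xy) = v_p(x) + v_p(y) = 2 + 3 = 5. (Direct check: xy = 9243850 = 7^5 · (550).)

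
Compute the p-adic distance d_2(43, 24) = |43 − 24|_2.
d_2(43, 24) = 1

Step 1 — x − y = 43 − 24 = 19. Step 2 — v_2(19) = 0 (factor: 19 = (2^0 · 19); the sign does not affect v_p). Step 3 — |x − y|_2 = 2^{0} = 1.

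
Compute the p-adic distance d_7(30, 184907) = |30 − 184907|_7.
d_7(30, 184907) = 1/16807

Step 1 — x − y = 30 − 184907 = -184877. Step 2 — v_7(-184877) = 5 (factor: -184877 = −(7^5 · 11); the sign does not affect v_p). Step 3 — |x − y|_7 = 7^{-5} = 1/16807.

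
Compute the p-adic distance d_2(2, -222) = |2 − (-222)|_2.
d_2(2, -222) = 1/32

Step 1 — x − y = 2 − (-222) = 224. Step 2 — v_2(224) = 5 (factor: 224 = (2^5 · 7); the sign does not affect v_p). Step 3 — |x − y|_2 = 2^{-5} = 1/32.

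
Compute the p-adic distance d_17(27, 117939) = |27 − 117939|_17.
d_17(27, 117939) = 1/4913

Step 1 — x − y = 27 − 117939 = -117912. Step 2 — v_17(-117912) = 3 (factor: -117912 = −(17^3 · 24); the sign does not affect v_p). Step 3 — |x − y|_17 = 17^{-3} = 1/4913.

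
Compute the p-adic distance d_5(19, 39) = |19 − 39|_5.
d_5(19, 39) = 1/5

Step 1 — x − y = 19 − 39 = -20. Step 2 — v_5(-20) = 1 (factor: -20 = −(5^1 · 4); the sign does not affect v_p). Step 3 — |x − y|_5 = 5^{-1} = 1/5.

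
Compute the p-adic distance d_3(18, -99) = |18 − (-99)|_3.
d_3(18, -99) = 1/9

Step 1 — x − y = 18 − (-99) = 117. Step 2 — v_3(117) = 2 (factor: 117 = (3^2 · 13); the sign does not affect v_p). Step 3 — |x − y|_3 = 3^{-2} = 1/9.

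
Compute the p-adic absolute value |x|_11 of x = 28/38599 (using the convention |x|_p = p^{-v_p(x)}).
|28/38599|_11 = 1331

Step 1 — compute v_11(x) by factoring powers of 11 out of the numerator and denominator: v_11(28/38599) = -3. Step 2 — apply |x|_p = p^{-v_p(x)} = 11^{3} = 1331.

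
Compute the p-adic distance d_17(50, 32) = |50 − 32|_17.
d_17(50, 32) = 1

Step 1 — x − y = 50 − 32 = 18. Step 2 — v_17(18) = 0 (factor: 18 = (17^0 · 18); the sign does not affect v_p). Step 3 — |x − y|_17 = 17^{0} = 1.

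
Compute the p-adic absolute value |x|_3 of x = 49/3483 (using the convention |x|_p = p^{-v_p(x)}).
|49/3483|_3 = 81

Step 1 — compute v_3(x) by factoring powers of 3 out of the numerator and denominator: v_3(49/3483) = -4. Step 2 — apply |x|_p = p^{-v_p(x)} = 3^{4} = 81.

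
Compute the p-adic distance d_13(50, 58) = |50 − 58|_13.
d_13(50, 58) = 1

Step 1 — x − y = 50 − 58 = -8. Step 2 — v_13(-8) = 0 (factor: -8 = −(13^0 · 8); the sign does not affect v_p). Step 3 — |x − y|_13 = 13^{0} = 1.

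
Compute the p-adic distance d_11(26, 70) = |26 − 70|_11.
d_11(26, 70) = 1/11

Step 1 — x − y = 26 − 70 = -44. Step 2 — v_11(-44) = 1 (factor: -44 = −(11^1 · 4); the sign does not affect v_p). Step 3 — |x − y|_11 = 11^{-1} = 1/11.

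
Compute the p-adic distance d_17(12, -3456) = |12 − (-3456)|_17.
d_17(12, -3456) = 1/289

Step 1 — x − y = 12 − (-3456) = 3468. Step 2 — v_17(3468) = 2 (factor: 3468 = (17^2 · 12); the sign does not affect v_p). Step 3 — |x − y|_17 = 17^{-2} = 1/289.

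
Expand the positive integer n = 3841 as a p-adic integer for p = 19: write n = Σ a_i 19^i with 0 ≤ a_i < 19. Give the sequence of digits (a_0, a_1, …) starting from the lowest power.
(a_0, a_1, …) = (3, 12, 10)

Repeated division by 19 gives the digits low-to-high: 3841 = 3 + 12·19^1 + 10·19^2. Digit sequence: (3, 12, 10).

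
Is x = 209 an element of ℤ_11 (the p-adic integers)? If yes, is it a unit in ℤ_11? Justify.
x ∈ ℤ_11 but not a unit; v_11(x) = 1 > 0

ℤ_11 = {x ∈ ℚ_11 : v_11(x) ≥ 0} and ℤ_11^× = {x ∈ ℤ_11 : v_11(x) = 0}. Here v_11(209) = v_11(num) − v_11(den) = 1; compare against these criteria.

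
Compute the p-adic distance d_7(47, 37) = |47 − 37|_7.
d_7(47, 37) = 1

Step 1 — x − y = 47 − 37 = 10. Step 2 — v_7(10) = 0 (factor: 10 = (7^0 · 10); the sign does not affect v_p). Step 3 — |x − y|_7 = 7^{0} = 1.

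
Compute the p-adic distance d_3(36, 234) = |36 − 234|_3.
d_3(36, 234) = 1/9

Step 1 — x − y = 36 − 234 = -198. Step 2 — v_3(-198) = 2 (factor: -198 = −(3^2 · 22); the sign does not affect v_p). Step 3 — |x − y|_3 = 3^{-2} = 1/9.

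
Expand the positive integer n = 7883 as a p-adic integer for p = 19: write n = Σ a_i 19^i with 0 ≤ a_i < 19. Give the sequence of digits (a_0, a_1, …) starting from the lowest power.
(a_0, a_1, …) = (17, 15, 2, 1)

Repeated division by 19 gives the digits low-to-high: 7883 = 17 + 15·19^1 + 2·19^2 + 1·19^3. Digit sequence: (17, 15, 2, 1).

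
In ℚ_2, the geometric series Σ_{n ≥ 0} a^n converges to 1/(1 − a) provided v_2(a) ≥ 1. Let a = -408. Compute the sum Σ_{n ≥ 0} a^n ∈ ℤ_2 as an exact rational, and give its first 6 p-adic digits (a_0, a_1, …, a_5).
Σ a^n = 1/(1 − a) = 1/409;  first 6 digits = (1, 0, 0, 1, 0, 1)

v_2(a) = 3 ≥ 1, so the series converges in ℤ_2 to 1/(1 − a) = 1/(1 − (-408)) = 1/409. Expand this rational in ℤ_2: compute digits iteratively via d_i = x_i mod 2, x_{i+1} = (x_i − d_i)/2. The first 6 digits are (1, 0, 0, 1, 0, 1).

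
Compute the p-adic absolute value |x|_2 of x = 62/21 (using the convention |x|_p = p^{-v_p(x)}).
|62/21|_2 = 1/2

Step 1 — compute v_2(x) by factoring powers of 2 out of the numerator and denominator: v_2(62/21) = 1. Step 2 — apply |x|_p = p^{-v_p(x)} = 2^{-1} = 1/2.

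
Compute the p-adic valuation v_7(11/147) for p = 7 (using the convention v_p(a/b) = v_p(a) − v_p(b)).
v_7(11/147) = -2

Factor powers of 7 from the numerator and denominator of the reduced fraction: 11 = 7^0 · 11 and 147 = 7^2 · 3. Apply v_p(a/b) = v_p(a) − v_p(b): v_7(11/147) = 0 − 2 = -2.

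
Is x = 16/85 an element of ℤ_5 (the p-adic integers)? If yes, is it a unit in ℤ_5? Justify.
x ∉ ℤ_5 (v_5(x) = -1 < 0)

ℤ_5 = {x ∈ ℚ_5 : v_5(x) ≥ 0} and ℤ_5^× = {x ∈ ℤ_5 : v_5(x) = 0}. Here v_5(16/85) = v_5(num) − v_5(den) = -1; compare against these criteria.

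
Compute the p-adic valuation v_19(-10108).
v_19(-10108) = 2

v_19(n) is the largest exponent k such that 19^k divides n. Factor out: -10108 = -19^2 · 28. (Sign doesn't affect v_p.) So v_19(-10108) = 2.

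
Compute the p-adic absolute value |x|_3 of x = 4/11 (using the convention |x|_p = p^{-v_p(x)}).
|4/11|_3 = 1

Step 1 — compute v_3(x) by factoring powers of 3 out of the numerator and denominator: v_3(4/11) = 0. Step 2 — apply |x|_p = p^{-v_p(x)} = 3^{0} = 1.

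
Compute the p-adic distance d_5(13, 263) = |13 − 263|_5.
d_5(13, 263) = 1/125

Step 1 — x − y = 13 − 263 = -250. Step 2 — v_5(-250) = 3 (factor: -250 = −(5^3 · 2); the sign does not affect v_p). Step 3 — |x − y|_5 = 5^{-3} = 1/125.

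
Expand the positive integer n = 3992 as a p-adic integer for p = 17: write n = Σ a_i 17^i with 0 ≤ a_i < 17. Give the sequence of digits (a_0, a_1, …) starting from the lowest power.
(a_0, a_1, …) = (14, 13, 13)

Repeated division by 17 gives the digits low-to-high: 3992 = 14 + 13·17^1 + 13·17^2. Digit sequence: (14, 13, 13).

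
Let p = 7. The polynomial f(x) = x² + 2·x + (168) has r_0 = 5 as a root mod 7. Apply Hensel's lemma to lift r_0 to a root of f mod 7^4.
r_3 = 2238 (mod 2401)

Hensel: r_{i+1} = r_i − f(r_i)·(f′(r_i))^{-1} mod 7^{i+2}, f′(x) = 2x + 2. Iterate:
  r_0 = 5 (mod 7)
  r_1 = 33 (mod 49)
  r_2 = 180 (mod 343)
  r_3 = 2238 (mod 2401)
Final: r = 2238 satisfies f(r) ≡ 0 mod 7^4.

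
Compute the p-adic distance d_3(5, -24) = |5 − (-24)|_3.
d_3(5, -24) = 1

Step 1 — x − y = 5 − (-24) = 29. Step 2 — v_3(29) = 0 (factor: 29 = (3^0 · 29); the sign does not affect v_p). Step 3 — |x − y|_3 = 3^{0} = 1.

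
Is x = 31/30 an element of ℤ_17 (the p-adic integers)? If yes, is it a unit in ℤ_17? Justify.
x ∈ ℤ_17^× (unit); v_17(x) = 0

ℤ_17 = {x ∈ ℚ_17 : v_17(x) ≥ 0} and ℤ_17^× = {x ∈ ℤ_17 : v_17(x) = 0}. Here v_17(31/30) = v_17(num) − v_17(den) = 0; compare against these criteria.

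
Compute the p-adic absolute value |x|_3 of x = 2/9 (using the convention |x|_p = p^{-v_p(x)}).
|2/9|_3 = 9

Step 1 — compute v_3(x) by factoring powers of 3 out of the numerator and denominator: v_3(2/9) = -2. Step 2 — apply |x|_p = p^{-v_p(x)} = 3^{2} = 9.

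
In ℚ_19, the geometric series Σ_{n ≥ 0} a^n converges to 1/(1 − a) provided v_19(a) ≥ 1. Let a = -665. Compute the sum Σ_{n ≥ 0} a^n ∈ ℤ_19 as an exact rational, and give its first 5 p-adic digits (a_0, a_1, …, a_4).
Σ a^n = 1/(1 − a) = 1/666;  first 5 digits = (1, 3, 7, 15, 12)

v_19(a) = 1 ≥ 1, so the series converges in ℤ_19 to 1/(1 − a) = 1/(1 − (-665)) = 1/666. Expand this rational in ℤ_19: compute digits iteratively via d_i = x_i mod 19, x_{i+1} = (x_i − d_i)/19. The first 5 digits are (1, 3, 7, 15, 12).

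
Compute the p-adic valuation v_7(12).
v_7(12) = 0

v_7(n) is the largest exponent k such that 7^k divides n. Factor out: 12 = 7^0 · 12. (Sign doesn't affect v_p.) So v_7(12) = 0.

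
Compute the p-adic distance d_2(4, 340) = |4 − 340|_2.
d_2(4, 340) = 1/16

Step 1 — x − y = 4 − 340 = -336. Step 2 — v_2(-336) = 4 (factor: -336 = −(2^4 · 21); the sign does not affect v_p). Step 3 — |x − y|_2 = 2^{-4} = 1/16.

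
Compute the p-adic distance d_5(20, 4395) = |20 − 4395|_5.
d_5(20, 4395) = 1/625

Step 1 — x − y = 20 − 4395 = -4375. Step 2 — v_5(-4375) = 4 (factor: -4375 = −(5^4 · 7); the sign does not affect v_p). Step 3 — |x − y|_5 = 5^{-4} = 1/625.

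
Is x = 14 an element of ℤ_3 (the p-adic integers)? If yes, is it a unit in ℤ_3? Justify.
x ∈ ℤ_3^× (unit); v_3(x) = 0

ℤ_3 = {x ∈ ℚ_3 : v_3(x) ≥ 0} and ℤ_3^× = {x ∈ ℤ_3 : v_3(x) = 0}. Here v_3(14) = v_3(num) − v_3(den) = 0; compare against these criteria.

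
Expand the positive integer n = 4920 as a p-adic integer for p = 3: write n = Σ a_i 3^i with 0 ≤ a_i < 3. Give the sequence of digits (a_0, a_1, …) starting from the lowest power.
(a_0, a_1, …) = (0, 2, 0, 2, 0, 2, 0, 2)

Repeated division by 3 gives the digits low-to-high: 4920 = 2·3^1 + 2·3^3 + 2·3^5 + 2·3^7. Digit sequence: (0, 2, 0, 2, 0, 2, 0, 2).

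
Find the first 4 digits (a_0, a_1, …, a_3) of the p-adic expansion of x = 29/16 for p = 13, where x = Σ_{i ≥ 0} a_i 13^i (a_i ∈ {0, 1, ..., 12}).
(a_0, …, a_3) = (1, 9, 5, 2)

v_13(29/16) = 0 (numerator and denominator both coprime to 13), so x ∈ ℤ_13^×. Compute digits iteratively via a_i = x_i mod 13, x_{i+1} = (x_i − a_i)/13, with x_0 = x:
  x_0 = 29/16;  a_0 = 1;  x_1 = (x_0 − 1)/13 = 1/16
  x_1 = 1/16;  a_1 = 9;  x_2 = (x_1 − 9)/13 = -11/16
  x_2 = -11/16;  a_2 = 5;  x_3 = (x_2 − 5)/13 = -7/16
  x_3 = -7/16;  a_3 = 2;  x_4 = (x_3 − 2)/13 = -3/16
Digits: (1, 9, 5, 2).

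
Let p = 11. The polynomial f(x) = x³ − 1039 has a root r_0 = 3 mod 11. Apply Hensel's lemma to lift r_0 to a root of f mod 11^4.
r_3 = 12741 (mod 14641)

Hensel: r_{i+1} = r_i − f(r_i)/f′(r_i) mod 11^{i+2}, where f′(x) = 3x². Iterate:
  r_0 = 3 (mod 11)
  r_1 = 36 (mod 121)
  r_2 = 762 (mod 1331)
  r_3 = 12741 (mod 14641)
Final: r = 12741 with f(r) ≡ 0 mod 11^4.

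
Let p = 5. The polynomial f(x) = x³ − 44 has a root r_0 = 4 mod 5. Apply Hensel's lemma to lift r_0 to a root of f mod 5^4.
r_3 = 239 (mod 625)

Hensel: r_{i+1} = r_i − f(r_i)/f′(r_i) mod 5^{i+2}, where f′(x) = 3x². Iterate:
  r_0 = 4 (mod 5)
  r_1 = 14 (mod 25)
  r_2 = 114 (mod 125)
  r_3 = 239 (mod 625)
Final: r = 239 with f(r) ≡ 0 mod 5^4.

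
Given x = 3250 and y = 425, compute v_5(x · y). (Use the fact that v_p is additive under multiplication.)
v_5(1381250) = 5

v_p(x) = 3 (factor: 3250 = 5^3 · 26); v_p(y) = 2 (factor: 425 = 5^2 · 17). Additivity: v_p(xy) = v_p(x) + v_p(y) = 3 + 2 = 5. (Direct check: xy = 1381250 = 5^5 · (442).)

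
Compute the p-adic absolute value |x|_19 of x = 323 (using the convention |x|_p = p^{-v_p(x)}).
|323|_19 = 1/19

Step 1 — compute v_19(x) by factoring powers of 19 out of the numerator and denominator: v_19(323) = 1. Step 2 — apply |x|_p = p^{-v_p(x)} = 19^{-1} = 1/19.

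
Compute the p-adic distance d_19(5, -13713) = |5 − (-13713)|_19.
d_19(5, -13713) = 1/6859

Step 1 — x − y = 5 − (-13713) = 13718. Step 2 — v_19(13718) = 3 (factor: 13718 = (19^3 · 2); the sign does not affect v_p). Step 3 — |x − y|_19 = 19^{-3} = 1/6859.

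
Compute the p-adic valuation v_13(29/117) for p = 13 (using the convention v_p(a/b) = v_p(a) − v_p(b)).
v_13(29/117) = -1

Factor powers of 13 from the numerator and denominator of the reduced fraction: 29 = 13^0 · 29 and 117 = 13^1 · 9. Apply v_p(a/b) = v_p(a) − v_p(b): v_13(29/117) = 0 − 1 = -1.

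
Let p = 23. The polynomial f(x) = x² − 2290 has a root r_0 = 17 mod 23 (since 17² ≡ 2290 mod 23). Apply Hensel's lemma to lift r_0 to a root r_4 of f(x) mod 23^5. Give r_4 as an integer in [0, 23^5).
r_4 = 3208103 (mod 6436343)

Hensel's recurrence: r_{i+1} = r_i − f(r_i)·(f′(r_i))^{-1} mod 23^{i+2}, with f′(x) = 2x. Iterate:
  r_0 = 17 (mod 23)
  r_1 = 247 (mod 529)
  r_2 = 8182 (mod 12167)
  r_3 = 129852 (mod 279841)
  r_4 = 3208103 (mod 6436343)
Final: r_4 = 3208103, and one checks f(r_4) ≡ 0 mod 23^5.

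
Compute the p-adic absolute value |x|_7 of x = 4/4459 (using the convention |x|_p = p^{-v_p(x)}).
|4/4459|_7 = 343

Step 1 — compute v_7(x) by factoring powers of 7 out of the numerator and denominator: v_7(4/4459) = -3. Step 2 — apply |x|_p = p^{-v_p(x)} = 7^{3} = 343.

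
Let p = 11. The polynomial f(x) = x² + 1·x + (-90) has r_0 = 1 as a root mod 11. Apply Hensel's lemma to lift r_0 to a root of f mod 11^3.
r_2 = 1321 (mod 1331)

Hensel: r_{i+1} = r_i − f(r_i)·(f′(r_i))^{-1} mod 11^{i+2}, f′(x) = 2x + 1. Iterate:
  r_0 = 1 (mod 11)
  r_1 = 111 (mod 121)
  r_2 = 1321 (mod 1331)
Final: r = 1321 satisfies f(r) ≡ 0 mod 11^3.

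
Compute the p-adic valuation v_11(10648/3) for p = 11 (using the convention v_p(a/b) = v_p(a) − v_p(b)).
v_11(10648/3) = 3

Factor powers of 11 from the numerator and denominator of the reduced fraction: 10648 = 11^3 · 8 and 3 = 11^0 · 3. Apply v_p(a/b) = v_p(a) − v_p(b): v_11(10648/3) = 3 − 0 = 3.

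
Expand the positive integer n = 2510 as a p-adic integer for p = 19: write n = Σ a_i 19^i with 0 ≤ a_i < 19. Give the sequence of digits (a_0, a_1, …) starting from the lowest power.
(a_0, a_1, …) = (2, 18, 6)

Repeated division by 19 gives the digits low-to-high: 2510 = 2 + 18·19^1 + 6·19^2. Digit sequence: (2, 18, 6).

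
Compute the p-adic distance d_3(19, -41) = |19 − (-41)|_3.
d_3(19, -41) = 1/3

Step 1 — x − y = 19 − (-41) = 60. Step 2 — v_3(60) = 1 (factor: 60 = (3^1 · 20); the sign does not affect v_p). Step 3 — |x − y|_3 = 3^{-1} = 1/3.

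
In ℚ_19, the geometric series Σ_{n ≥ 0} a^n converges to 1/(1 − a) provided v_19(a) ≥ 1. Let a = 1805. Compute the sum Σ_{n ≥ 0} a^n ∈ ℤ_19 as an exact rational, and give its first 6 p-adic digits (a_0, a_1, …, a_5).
Σ a^n = 1/(1 − a) = -1/1804;  first 6 digits = (1, 0, 5, 0, 6, 1)

v_19(a) = 2 ≥ 1, so the series converges in ℤ_19 to 1/(1 − a) = 1/(1 − 1805) = -1/1804. Expand this rational in ℤ_19: compute digits iteratively via d_i = x_i mod 19, x_{i+1} = (x_i − d_i)/19. The first 6 digits are (1, 0, 5, 0, 6, 1).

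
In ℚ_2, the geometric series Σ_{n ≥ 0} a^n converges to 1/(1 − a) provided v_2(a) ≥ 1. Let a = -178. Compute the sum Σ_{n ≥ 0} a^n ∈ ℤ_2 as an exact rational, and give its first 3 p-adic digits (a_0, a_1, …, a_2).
Σ a^n = 1/(1 − a) = 1/179;  first 3 digits = (1, 1, 0)

v_2(a) = 1 ≥ 1, so the series converges in ℤ_2 to 1/(1 − a) = 1/(1 − (-178)) = 1/179. Expand this rational in ℤ_2: compute digits iteratively via d_i = x_i mod 2, x_{i+1} = (x_i − d_i)/2. The first 3 digits are (1, 1, 0).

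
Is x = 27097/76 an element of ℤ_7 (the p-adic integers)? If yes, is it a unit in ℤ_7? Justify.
x ∈ ℤ_7 but not a unit; v_7(x) = 3 > 0

ℤ_7 = {x ∈ ℚ_7 : v_7(x) ≥ 0} and ℤ_7^× = {x ∈ ℤ_7 : v_7(x) = 0}. Here v_7(27097/76) = v_7(num) − v_7(den) = 3; compare against these criteria.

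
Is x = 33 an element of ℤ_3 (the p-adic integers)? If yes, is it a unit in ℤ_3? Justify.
x ∈ ℤ_3 but not a unit; v_3(x) = 1 > 0

ℤ_3 = {x ∈ ℚ_3 : v_3(x) ≥ 0} and ℤ_3^× = {x ∈ ℤ_3 : v_3(x) = 0}. Here v_3(33) = v_3(num) − v_3(den) = 1; compare against these criteria.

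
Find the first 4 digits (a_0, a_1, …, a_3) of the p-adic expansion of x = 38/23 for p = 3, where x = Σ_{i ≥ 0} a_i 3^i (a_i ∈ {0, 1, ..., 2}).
(a_0, …, a_3) = (1, 1, 0, 2)

v_3(38/23) = 0 (numerator and denominator both coprime to 3), so x ∈ ℤ_3^×. Compute digits iteratively via a_i = x_i mod 3, x_{i+1} = (x_i − a_i)/3, with x_0 = x:
  x_0 = 38/23;  a_0 = 1;  x_1 = (x_0 − 1)/3 = 5/23
  x_1 = 5/23;  a_1 = 1;  x_2 = (x_1 − 1)/3 = -6/23
  x_2 = -6/23;  a_2 = 0;  x_3 = (x_2 − 0)/3 = -2/23
  x_3 = -2/23;  a_3 = 2;  x_4 = (x_3 − 2)/3 = -16/23
Digits: (1, 1, 0, 2).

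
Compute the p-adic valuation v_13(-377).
v_13(-377) = 1

v_13(n) is the largest exponent k such that 13^k divides n. Factor out: -377 = -13^1 · 29. (Sign doesn't affect v_p.) So v_13(-377) = 1.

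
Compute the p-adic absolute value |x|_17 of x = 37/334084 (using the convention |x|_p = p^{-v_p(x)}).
|37/334084|_17 = 83521

Step 1 — compute v_17(x) by factoring powers of 17 out of the numerator and denominator: v_17(37/334084) = -4. Step 2 — apply |x|_p = p^{-v_p(x)} = 17^{4} = 83521.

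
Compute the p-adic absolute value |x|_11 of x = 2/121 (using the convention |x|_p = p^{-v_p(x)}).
|2/121|_11 = 121

Step 1 — compute v_11(x) by factoring powers of 11 out of the numerator and denominator: v_11(2/121) = -2. Step 2 — apply |x|_p = p^{-v_p(x)} = 11^{2} = 121.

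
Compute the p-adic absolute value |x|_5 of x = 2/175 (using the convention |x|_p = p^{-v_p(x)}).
|2/175|_5 = 25

Step 1 — compute v_5(x) by factoring powers of 5 out of the numerator and denominator: v_5(2/175) = -2. Step 2 — apply |x|_p = p^{-v_p(x)} = 5^{2} = 25.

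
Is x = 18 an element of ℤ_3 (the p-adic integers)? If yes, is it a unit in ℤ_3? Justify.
x ∈ ℤ_3 but not a unit; v_3(x) = 2 > 0

ℤ_3 = {x ∈ ℚ_3 : v_3(x) ≥ 0} and ℤ_3^× = {x ∈ ℤ_3 : v_3(x) = 0}. Here v_3(18) = v_3(num) − v_3(den) = 2; compare against these criteria.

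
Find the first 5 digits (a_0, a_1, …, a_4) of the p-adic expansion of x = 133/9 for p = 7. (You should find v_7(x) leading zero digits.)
(a_0, …, a_4) = (0, 6, 1, 6, 3)

v_7(133/9) = 1, so a_0 = ... = a_0 = 0. Factor out: x = 7^1 · u with u = 19/9 a unit in ℤ_7. Expand u iteratively via a_{v+i} = u_i mod 7, u_{i+1} = (u_i − a_{v+i})/7:
  u_0 = 19/9;  a_1 = 6;  u_1 = (u_0 − 6)/7 = -5/9
  u_1 = -5/9;  a_2 = 1;  u_2 = (u_1 − 1)/7 = -2/9
  u_2 = -2/9;  a_3 = 6;  u_3 = (u_2 − 6)/7 = -8/9
  u_3 = -8/9;  a_4 = 3;  u_4 = (u_3 − 3)/7 = -5/9
Digits: (0, 6, 1, 6, 3).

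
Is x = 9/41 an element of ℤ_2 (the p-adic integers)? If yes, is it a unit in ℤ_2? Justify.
x ∈ ℤ_2^× (unit); v_2(x) = 0

ℤ_2 = {x ∈ ℚ_2 : v_2(x) ≥ 0} and ℤ_2^× = {x ∈ ℤ_2 : v_2(x) = 0}. Here v_2(9/41) = v_2(num) − v_2(den) = 0; compare against these criteria.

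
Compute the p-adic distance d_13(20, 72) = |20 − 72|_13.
d_13(20, 72) = 1/13

Step 1 — x − y = 20 − 72 = -52. Step 2 — v_13(-52) = 1 (factor: -52 = −(13^1 · 4); the sign does not affect v_p). Step 3 — |x − y|_13 = 13^{-1} = 1/13.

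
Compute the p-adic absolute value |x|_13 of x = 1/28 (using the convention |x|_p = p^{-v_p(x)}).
|1/28|_13 = 1

Step 1 — compute v_13(x) by factoring powers of 13 out of the numerator and denominator: v_13(1/28) = 0. Step 2 — apply |x|_p = p^{-v_p(x)} = 13^{0} = 1.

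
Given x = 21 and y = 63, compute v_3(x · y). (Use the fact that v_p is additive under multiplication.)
v_3(1323) = 3

v_p(x) = 1 (factor: 21 = 3^1 · 7); v_p(y) = 2 (factor: 63 = 3^2 · 7). Additivity: v_p(xy) = v_p(x) + v_p(y) = 1 + 2 = 3. (Direct check: xy = 1323 = 3^3 · (49).)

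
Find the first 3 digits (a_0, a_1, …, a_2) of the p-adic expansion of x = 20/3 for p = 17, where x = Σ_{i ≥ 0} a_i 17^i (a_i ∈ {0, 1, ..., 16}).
(a_0, …, a_2) = (1, 6, 11)

v_17(20/3) = 0 (numerator and denominator both coprime to 17), so x ∈ ℤ_17^×. Compute digits iteratively via a_i = x_i mod 17, x_{i+1} = (x_i − a_i)/17, with x_0 = x:
  x_0 = 20/3;  a_0 = 1;  x_1 = (x_0 − 1)/17 = 1/3
  x_1 = 1/3;  a_1 = 6;  x_2 = (x_1 − 6)/17 = -1/3
  x_2 = -1/3;  a_2 = 11;  x_3 = (x_2 − 11)/17 = -2/3
Digits: (1, 6, 11).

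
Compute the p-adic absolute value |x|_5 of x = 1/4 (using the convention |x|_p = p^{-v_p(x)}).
|1/4|_5 = 1

Step 1 — compute v_5(x) by factoring powers of 5 out of the numerator and denominator: v_5(1/4) = 0. Step 2 — apply |x|_p = p^{-v_p(x)} = 5^{0} = 1.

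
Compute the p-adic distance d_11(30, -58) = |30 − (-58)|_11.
d_11(30, -58) = 1/11

Step 1 — x − y = 30 − (-58) = 88. Step 2 — v_11(88) = 1 (factor: 88 = (11^1 · 8); the sign does not affect v_p). Step 3 — |x − y|_11 = 11^{-1} = 1/11.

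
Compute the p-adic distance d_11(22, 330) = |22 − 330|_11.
d_11(22, 330) = 1/11

Step 1 — x − y = 22 − 330 = -308. Step 2 — v_11(-308) = 1 (factor: -308 = −(11^1 · 28); the sign does not affect v_p). Step 3 — |x − y|_11 = 11^{-1} = 1/11.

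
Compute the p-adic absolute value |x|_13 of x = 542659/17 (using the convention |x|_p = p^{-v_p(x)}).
|542659/17|_13 = 1/28561

Step 1 — compute v_13(x) by factoring powers of 13 out of the numerator and denominator: v_13(542659/17) = 4. Step 2 — apply |x|_p = p^{-v_p(x)} = 13^{-4} = 1/28561.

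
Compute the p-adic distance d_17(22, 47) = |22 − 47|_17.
d_17(22, 47) = 1

Step 1 — x − y = 22 − 47 = -25. Step 2 — v_17(-25) = 0 (factor: -25 = −(17^0 · 25); the sign does not affect v_p). Step 3 — |x − y|_17 = 17^{0} = 1.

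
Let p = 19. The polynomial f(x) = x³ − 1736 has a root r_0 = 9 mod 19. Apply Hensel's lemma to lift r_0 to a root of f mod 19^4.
r_3 = 114826 (mod 130321)

Hensel: r_{i+1} = r_i − f(r_i)/f′(r_i) mod 19^{i+2}, where f′(x) = 3x². Iterate:
  r_0 = 9 (mod 19)
  r_1 = 28 (mod 361)
  r_2 = 5082 (mod 6859)
  r_3 = 114826 (mod 130321)
Final: r = 114826 with f(r) ≡ 0 mod 19^4.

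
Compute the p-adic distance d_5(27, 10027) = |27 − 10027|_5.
d_5(27, 10027) = 1/625

Step 1 — x − y = 27 − 10027 = -10000. Step 2 — v_5(-10000) = 4 (factor: -10000 = −(5^4 · 16); the sign does not affect v_p). Step 3 — |x − y|_5 = 5^{-4} = 1/625.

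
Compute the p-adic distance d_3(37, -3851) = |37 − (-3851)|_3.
d_3(37, -3851) = 1/243

Step 1 — x − y = 37 − (-3851) = 3888. Step 2 — v_3(3888) = 5 (factor: 3888 = (3^5 · 16); the sign does not affect v_p). Step 3 — |x − y|_3 = 3^{-5} = 1/243.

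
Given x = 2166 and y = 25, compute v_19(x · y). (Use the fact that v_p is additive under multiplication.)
v_19(54150) = 2

v_p(x) = 2 (factor: 2166 = 19^2 · 6); v_p(y) = 0 (factor: 25 = 19^0 · 25). Additivity: v_p(xy) = v_p(x) + v_p(y) = 2 + 0 = 2. (Direct check: xy = 54150 = 19^2 · (150).)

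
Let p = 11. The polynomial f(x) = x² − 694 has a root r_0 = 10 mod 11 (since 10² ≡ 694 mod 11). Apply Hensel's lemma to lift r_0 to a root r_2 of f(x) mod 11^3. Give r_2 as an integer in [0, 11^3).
r_2 = 1286 (mod 1331)

Hensel's recurrence: r_{i+1} = r_i − f(r_i)·(f′(r_i))^{-1} mod 11^{i+2}, with f′(x) = 2x. Iterate:
  r_0 = 10 (mod 11)
  r_1 = 76 (mod 121)
  r_2 = 1286 (mod 1331)
Final: r_2 = 1286, and one checks f(r_2) ≡ 0 mod 11^3.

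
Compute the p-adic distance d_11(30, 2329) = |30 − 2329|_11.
d_11(30, 2329) = 1/121

Step 1 — x − y = 30 − 2329 = -2299. Step 2 — v_11(-2299) = 2 (factor: -2299 = −(11^2 · 19); the sign does not affect v_p). Step 3 — |x − y|_11 = 11^{-2} = 1/121.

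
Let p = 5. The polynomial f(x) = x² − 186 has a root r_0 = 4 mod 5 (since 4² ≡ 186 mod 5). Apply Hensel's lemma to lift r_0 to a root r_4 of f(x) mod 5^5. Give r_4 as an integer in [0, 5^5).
r_4 = 2794 (mod 3125)

Hensel's recurrence: r_{i+1} = r_i − f(r_i)·(f′(r_i))^{-1} mod 5^{i+2}, with f′(x) = 2x. Iterate:
  r_0 = 4 (mod 5)
  r_1 = 19 (mod 25)
  r_2 = 44 (mod 125)
  r_3 = 294 (mod 625)
  r_4 = 2794 (mod 3125)
Final: r_4 = 2794, and one checks f(r_4) ≡ 0 mod 5^5.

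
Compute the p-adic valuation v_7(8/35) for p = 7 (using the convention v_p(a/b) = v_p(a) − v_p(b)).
v_7(8/35) = -1

Factor powers of 7 from the numerator and denominator of the reduced fraction: 8 = 7^0 · 8 and 35 = 7^1 · 5. Apply v_p(a/b) = v_p(a) − v_p(b): v_7(8/35) = 0 − 1 = -1.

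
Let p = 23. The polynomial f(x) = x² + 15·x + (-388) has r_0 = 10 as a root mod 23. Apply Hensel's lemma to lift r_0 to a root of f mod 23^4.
r_3 = 230401 (mod 279841)

Hensel: r_{i+1} = r_i − f(r_i)·(f′(r_i))^{-1} mod 23^{i+2}, f′(x) = 2x + 15. Iterate:
  r_0 = 10 (mod 23)
  r_1 = 286 (mod 529)
  r_2 = 11395 (mod 12167)
  r_3 = 230401 (mod 279841)
Final: r = 230401 satisfies f(r) ≡ 0 mod 23^4.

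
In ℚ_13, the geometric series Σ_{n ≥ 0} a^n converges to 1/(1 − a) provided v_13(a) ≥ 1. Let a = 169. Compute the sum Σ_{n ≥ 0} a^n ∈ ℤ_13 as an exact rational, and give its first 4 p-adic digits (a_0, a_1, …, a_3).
Σ a^n = 1/(1 − a) = -1/168;  first 4 digits = (1, 0, 1, 0)

v_13(a) = 2 ≥ 1, so the series converges in ℤ_13 to 1/(1 − a) = 1/(1 − 169) = -1/168. Expand this rational in ℤ_13: compute digits iteratively via d_i = x_i mod 13, x_{i+1} = (x_i − d_i)/13. The first 4 digits are (1, 0, 1, 0).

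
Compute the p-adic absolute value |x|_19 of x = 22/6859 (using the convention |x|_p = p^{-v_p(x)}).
|22/6859|_19 = 6859

Step 1 — compute v_19(x) by factoring powers of 19 out of the numerator and denominator: v_19(22/6859) = -3. Step 2 — apply |x|_p = p^{-v_p(x)} = 19^{3} = 6859.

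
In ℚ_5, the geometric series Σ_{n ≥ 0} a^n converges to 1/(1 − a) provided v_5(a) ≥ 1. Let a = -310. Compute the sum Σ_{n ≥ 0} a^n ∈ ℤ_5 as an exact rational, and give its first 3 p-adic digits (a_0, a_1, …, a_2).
Σ a^n = 1/(1 − a) = 1/311;  first 3 digits = (1, 3, 1)

v_5(a) = 1 ≥ 1, so the series converges in ℤ_5 to 1/(1 − a) = 1/(1 − (-310)) = 1/311. Expand this rational in ℤ_5: compute digits iteratively via d_i = x_i mod 5, x_{i+1} = (x_i − d_i)/5. The first 3 digits are (1, 3, 1).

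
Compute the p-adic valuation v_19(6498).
v_19(6498) = 2

v_19(n) is the largest exponent k such that 19^k divides n. Factor out: 6498 = 19^2 · 18. (Sign doesn't affect v_p.) So v_19(6498) = 2.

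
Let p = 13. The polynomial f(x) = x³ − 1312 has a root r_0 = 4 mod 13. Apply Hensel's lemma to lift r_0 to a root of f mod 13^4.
r_3 = 6452 (mod 28561)

Hensel: r_{i+1} = r_i − f(r_i)/f′(r_i) mod 13^{i+2}, where f′(x) = 3x². Iterate:
  r_0 = 4 (mod 13)
  r_1 = 30 (mod 169)
  r_2 = 2058 (mod 2197)
  r_3 = 6452 (mod 28561)
Final: r = 6452 with f(r) ≡ 0 mod 13^4.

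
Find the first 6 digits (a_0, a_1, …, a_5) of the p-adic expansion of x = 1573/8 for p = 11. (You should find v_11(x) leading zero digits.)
(a_0, …, a_5) = (0, 0, 3, 4, 1, 4)

v_11(1573/8) = 2, so a_0 = ... = a_1 = 0. Factor out: x = 11^2 · u with u = 13/8 a unit in ℤ_11. Expand u iteratively via a_{v+i} = u_i mod 11, u_{i+1} = (u_i − a_{v+i})/11:
  u_0 = 13/8;  a_2 = 3;  u_1 = (u_0 − 3)/11 = -1/8
  u_1 = -1/8;  a_3 = 4;  u_2 = (u_1 − 4)/11 = -3/8
  u_2 = -3/8;  a_4 = 1;  u_3 = (u_2 − 1)/11 = -1/8
  u_3 = -1/8;  a_5 = 4;  u_4 = (u_3 − 4)/11 = -3/8
Digits: (0, 0, 3, 4, 1, 4).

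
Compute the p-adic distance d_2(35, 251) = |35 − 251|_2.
d_2(35, 251) = 1/8

Step 1 — x − y = 35 − 251 = -216. Step 2 — v_2(-216) = 3 (factor: -216 = −(2^3 · 27); the sign does not affect v_p). Step 3 — |x − y|_2 = 2^{-3} = 1/8.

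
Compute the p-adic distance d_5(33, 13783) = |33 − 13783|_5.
d_5(33, 13783) = 1/625

Step 1 — x − y = 33 − 13783 = -13750. Step 2 — v_5(-13750) = 4 (factor: -13750 = −(5^4 · 22); the sign does not affect v_p). Step 3 — |x − y|_5 = 5^{-4} = 1/625.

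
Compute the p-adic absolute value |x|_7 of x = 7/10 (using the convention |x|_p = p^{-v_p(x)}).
|7/10|_7 = 1/7

Step 1 — compute v_7(x) by factoring powers of 7 out of the numerator and denominator: v_7(7/10) = 1. Step 2 — apply |x|_p = p^{-v_p(x)} = 7^{-1} = 1/7.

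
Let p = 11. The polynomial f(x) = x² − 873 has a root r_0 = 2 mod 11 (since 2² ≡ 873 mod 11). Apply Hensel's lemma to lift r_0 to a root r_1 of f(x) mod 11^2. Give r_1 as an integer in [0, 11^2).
r_1 = 68 (mod 121)

Hensel's recurrence: r_{i+1} = r_i − f(r_i)·(f′(r_i))^{-1} mod 11^{i+2}, with f′(x) = 2x. Iterate:
  r_0 = 2 (mod 11)
  r_1 = 68 (mod 121)
Final: r_1 = 68, and one checks f(r_1) ≡ 0 mod 11^2.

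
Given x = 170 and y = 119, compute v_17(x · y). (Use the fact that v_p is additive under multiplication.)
v_17(20230) = 2

v_p(x) = 1 (factor: 170 = 17^1 · 10); v_p(y) = 1 (factor: 119 = 17^1 · 7). Additivity: v_p(xy) = v_p(x) + v_p(y) = 1 + 1 = 2. (Direct check: xy = 20230 = 17^2 · (70).)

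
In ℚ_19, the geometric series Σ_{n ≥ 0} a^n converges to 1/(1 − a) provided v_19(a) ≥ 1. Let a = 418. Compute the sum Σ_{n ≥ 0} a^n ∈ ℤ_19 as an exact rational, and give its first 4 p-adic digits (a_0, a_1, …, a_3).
Σ a^n = 1/(1 − a) = -1/417;  first 4 digits = (1, 3, 10, 14)

v_19(a) = 1 ≥ 1, so the series converges in ℤ_19 to 1/(1 − a) = 1/(1 − 418) = -1/417. Expand this rational in ℤ_19: compute digits iteratively via d_i = x_i mod 19, x_{i+1} = (x_i − d_i)/19. The first 4 digits are (1, 3, 10, 14).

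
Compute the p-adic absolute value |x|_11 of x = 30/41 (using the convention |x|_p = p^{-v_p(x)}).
|30/41|_11 = 1

Step 1 — compute v_11(x) by factoring powers of 11 out of the numerator and denominator: v_11(30/41) = 0. Step 2 — apply |x|_p = p^{-v_p(x)} = 11^{0} = 1.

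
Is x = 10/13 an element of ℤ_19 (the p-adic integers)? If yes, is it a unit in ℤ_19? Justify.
x ∈ ℤ_19^× (unit); v_19(x) = 0

ℤ_19 = {x ∈ ℚ_19 : v_19(x) ≥ 0} and ℤ_19^× = {x ∈ ℤ_19 : v_19(x) = 0}. Here v_19(10/13) = v_19(num) − v_19(den) = 0; compare against these criteria.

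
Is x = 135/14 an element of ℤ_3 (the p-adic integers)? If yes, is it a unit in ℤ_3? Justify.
x ∈ ℤ_3 but not a unit; v_3(x) = 3 > 0

ℤ_3 = {x ∈ ℚ_3 : v_3(x) ≥ 0} and ℤ_3^× = {x ∈ ℤ_3 : v_3(x) = 0}. Here v_3(135/14) = v_3(num) − v_3(den) = 3; compare against these criteria.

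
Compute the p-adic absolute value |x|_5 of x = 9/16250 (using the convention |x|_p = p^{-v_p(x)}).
|9/16250|_5 = 625

Step 1 — compute v_5(x) by factoring powers of 5 out of the numerator and denominator: v_5(9/16250) = -4. Step 2 — apply |x|_p = p^{-v_p(x)} = 5^{4} = 625.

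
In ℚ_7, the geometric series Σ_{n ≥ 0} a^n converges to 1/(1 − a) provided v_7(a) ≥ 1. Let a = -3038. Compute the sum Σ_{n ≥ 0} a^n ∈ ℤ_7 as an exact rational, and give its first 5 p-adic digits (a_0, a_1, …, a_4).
Σ a^n = 1/(1 − a) = 1/3039;  first 5 digits = (1, 0, 1, 5, 6)

v_7(a) = 2 ≥ 1, so the series converges in ℤ_7 to 1/(1 − a) = 1/(1 − (-3038)) = 1/3039. Expand this rational in ℤ_7: compute digits iteratively via d_i = x_i mod 7, x_{i+1} = (x_i − d_i)/7. The first 5 digits are (1, 0, 1, 5, 6).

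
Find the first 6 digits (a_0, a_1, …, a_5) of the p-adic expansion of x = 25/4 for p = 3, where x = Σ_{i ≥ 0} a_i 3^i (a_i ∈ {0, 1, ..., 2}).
(a_0, …, a_5) = (1, 1, 1, 2, 0, 2)

v_3(25/4) = 0 (numerator and denominator both coprime to 3), so x ∈ ℤ_3^×. Compute digits iteratively via a_i = x_i mod 3, x_{i+1} = (x_i − a_i)/3, with x_0 = x:
  x_0 = 25/4;  a_0 = 1;  x_1 = (x_0 − 1)/3 = 7/4
  x_1 = 7/4;  a_1 = 1;  x_2 = (x_1 − 1)/3 = 1/4
  x_2 = 1/4;  a_2 = 1;  x_3 = (x_2 − 1)/3 = -1/4
  x_3 = -1/4;  a_3 = 2;  x_4 = (x_3 − 2)/3 = -3/4
  x_4 = -3/4;  a_4 = 0;  x_5 = (x_4 − 0)/3 = -1/4
  x_5 = -1/4;  a_5 = 2;  x_6 = (x_5 − 2)/3 = -3/4
Digits: (1, 1, 1, 2, 0, 2).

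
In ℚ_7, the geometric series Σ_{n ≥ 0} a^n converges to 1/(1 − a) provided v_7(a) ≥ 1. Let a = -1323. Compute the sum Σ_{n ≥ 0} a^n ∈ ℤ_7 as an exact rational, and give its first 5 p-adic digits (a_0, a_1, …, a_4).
Σ a^n = 1/(1 − a) = 1/1324;  first 5 digits = (1, 0, 1, 3, 0)

v_7(a) = 2 ≥ 1, so the series converges in ℤ_7 to 1/(1 − a) = 1/(1 − (-1323)) = 1/1324. Expand this rational in ℤ_7: compute digits iteratively via d_i = x_i mod 7, x_{i+1} = (x_i − d_i)/7. The first 5 digits are (1, 0, 1, 3, 0).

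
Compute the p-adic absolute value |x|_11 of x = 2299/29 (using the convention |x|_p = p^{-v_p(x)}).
|2299/29|_11 = 1/121

Step 1 — compute v_11(x) by factoring powers of 11 out of the numerator and denominator: v_11(2299/29) = 2. Step 2 — apply |x|_p = p^{-v_p(x)} = 11^{-2} = 1/121.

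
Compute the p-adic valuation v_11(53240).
v_11(53240) = 3

v_11(n) is the largest exponent k such that 11^k divides n. Factor out: 53240 = 11^3 · 40. (Sign doesn't affect v_p.) So v_11(53240) = 3.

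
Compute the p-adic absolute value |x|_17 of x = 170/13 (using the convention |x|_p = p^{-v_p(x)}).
|170/13|_17 = 1/17

Step 1 — compute v_17(x) by factoring powers of 17 out of the numerator and denominator: v_17(170/13) = 1. Step 2 — apply |x|_p = p^{-v_p(x)} = 17^{-1} = 1/17.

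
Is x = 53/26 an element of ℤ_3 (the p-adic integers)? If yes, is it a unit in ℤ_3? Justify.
x ∈ ℤ_3^× (unit); v_3(x) = 0

ℤ_3 = {x ∈ ℚ_3 : v_3(x) ≥ 0} and ℤ_3^× = {x ∈ ℤ_3 : v_3(x) = 0}. Here v_3(53/26) = v_3(num) − v_3(den) = 0; compare against these criteria.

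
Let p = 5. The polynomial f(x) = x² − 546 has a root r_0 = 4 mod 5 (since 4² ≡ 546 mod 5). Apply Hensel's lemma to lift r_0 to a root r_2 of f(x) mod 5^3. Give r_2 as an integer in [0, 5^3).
r_2 = 89 (mod 125)

Hensel's recurrence: r_{i+1} = r_i − f(r_i)·(f′(r_i))^{-1} mod 5^{i+2}, with f′(x) = 2x. Iterate:
  r_0 = 4 (mod 5)
  r_1 = 14 (mod 25)
  r_2 = 89 (mod 125)
Final: r_2 = 89, and one checks f(r_2) ≡ 0 mod 5^3.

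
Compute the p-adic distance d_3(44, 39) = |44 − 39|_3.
d_3(44, 39) = 1

Step 1 — x − y = 44 − 39 = 5. Step 2 — v_3(5) = 0 (factor: 5 = (3^0 · 5); the sign does not affect v_p). Step 3 — |x − y|_3 = 3^{0} = 1.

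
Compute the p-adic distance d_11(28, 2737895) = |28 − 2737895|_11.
d_11(28, 2737895) = 1/161051

Step 1 — x − y = 28 − 2737895 = -2737867. Step 2 — v_11(-2737867) = 5 (factor: -2737867 = −(11^5 · 17); the sign does not affect v_p). Step 3 — |x − y|_11 = 11^{-5} = 1/161051.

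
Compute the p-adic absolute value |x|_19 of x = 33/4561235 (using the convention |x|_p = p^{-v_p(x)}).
|33/4561235|_19 = 130321

Step 1 — compute v_19(x) by factoring powers of 19 out of the numerator and denominator: v_19(33/4561235) = -4. Step 2 — apply |x|_p = p^{-v_p(x)} = 19^{4} = 130321.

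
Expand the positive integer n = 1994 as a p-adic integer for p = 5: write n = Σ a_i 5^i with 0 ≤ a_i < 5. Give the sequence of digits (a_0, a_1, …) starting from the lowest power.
(a_0, a_1, …) = (4, 3, 4, 0, 3)

Repeated division by 5 gives the digits low-to-high: 1994 = 4 + 3·5^1 + 4·5^2 + 3·5^4. Digit sequence: (4, 3, 4, 0, 3).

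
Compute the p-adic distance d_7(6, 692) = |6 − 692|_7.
d_7(6, 692) = 1/343

Step 1 — x − y = 6 − 692 = -686. Step 2 — v_7(-686) = 3 (factor: -686 = −(7^3 · 2); the sign does not affect v_p). Step 3 — |x − y|_7 = 7^{-3} = 1/343.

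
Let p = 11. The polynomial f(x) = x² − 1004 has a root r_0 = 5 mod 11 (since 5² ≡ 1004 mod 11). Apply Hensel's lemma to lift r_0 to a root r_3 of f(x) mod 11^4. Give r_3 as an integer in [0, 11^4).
r_3 = 9674 (mod 14641)

Hensel's recurrence: r_{i+1} = r_i − f(r_i)·(f′(r_i))^{-1} mod 11^{i+2}, with f′(x) = 2x. Iterate:
  r_0 = 5 (mod 11)
  r_1 = 115 (mod 121)
  r_2 = 357 (mod 1331)
  r_3 = 9674 (mod 14641)
Final: r_3 = 9674, and one checks f(r_3) ≡ 0 mod 11^4.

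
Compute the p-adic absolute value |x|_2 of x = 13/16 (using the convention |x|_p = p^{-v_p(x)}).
|13/16|_2 = 16

Step 1 — compute v_2(x) by factoring powers of 2 out of the numerator and denominator: v_2(13/16) = -4. Step 2 — apply |x|_p = p^{-v_p(x)} = 2^{4} = 16.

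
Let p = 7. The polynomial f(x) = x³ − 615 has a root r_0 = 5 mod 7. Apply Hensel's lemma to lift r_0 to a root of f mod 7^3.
r_2 = 103 (mod 343)

Hensel: r_{i+1} = r_i − f(r_i)/f′(r_i) mod 7^{i+2}, where f′(x) = 3x². Iterate:
  r_0 = 5 (mod 7)
  r_1 = 5 (mod 49)
  r_2 = 103 (mod 343)
Final: r = 103 with f(r) ≡ 0 mod 7^3.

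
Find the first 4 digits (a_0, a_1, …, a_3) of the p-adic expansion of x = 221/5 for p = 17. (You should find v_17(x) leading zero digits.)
(a_0, …, a_3) = (0, 6, 10, 13)

v_17(221/5) = 1, so a_0 = ... = a_0 = 0. Factor out: x = 17^1 · u with u = 13/5 a unit in ℤ_17. Expand u iteratively via a_{v+i} = u_i mod 17, u_{i+1} = (u_i − a_{v+i})/17:
  u_0 = 13/5;  a_1 = 6;  u_1 = (u_0 − 6)/17 = -1/5
  u_1 = -1/5;  a_2 = 10;  u_2 = (u_1 − 10)/17 = -3/5
  u_2 = -3/5;  a_3 = 13;  u_3 = (u_2 − 13)/17 = -4/5
Digits: (0, 6, 10, 13).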